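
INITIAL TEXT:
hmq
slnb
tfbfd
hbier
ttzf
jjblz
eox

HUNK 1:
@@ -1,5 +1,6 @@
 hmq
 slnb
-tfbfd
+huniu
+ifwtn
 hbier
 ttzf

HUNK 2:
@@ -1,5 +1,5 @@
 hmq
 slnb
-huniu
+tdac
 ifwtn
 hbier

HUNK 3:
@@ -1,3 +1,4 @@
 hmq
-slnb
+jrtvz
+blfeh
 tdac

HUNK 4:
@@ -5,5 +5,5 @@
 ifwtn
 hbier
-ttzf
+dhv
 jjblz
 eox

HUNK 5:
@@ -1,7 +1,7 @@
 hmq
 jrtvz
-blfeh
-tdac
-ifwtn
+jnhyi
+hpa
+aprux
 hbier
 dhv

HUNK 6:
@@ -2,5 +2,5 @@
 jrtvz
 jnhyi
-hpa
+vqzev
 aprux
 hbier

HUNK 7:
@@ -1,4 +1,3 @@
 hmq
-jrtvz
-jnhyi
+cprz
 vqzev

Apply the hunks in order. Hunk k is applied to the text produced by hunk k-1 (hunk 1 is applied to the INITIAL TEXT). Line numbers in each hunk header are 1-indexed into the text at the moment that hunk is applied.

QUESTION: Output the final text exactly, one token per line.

Answer: hmq
cprz
vqzev
aprux
hbier
dhv
jjblz
eox

Derivation:
Hunk 1: at line 1 remove [tfbfd] add [huniu,ifwtn] -> 8 lines: hmq slnb huniu ifwtn hbier ttzf jjblz eox
Hunk 2: at line 1 remove [huniu] add [tdac] -> 8 lines: hmq slnb tdac ifwtn hbier ttzf jjblz eox
Hunk 3: at line 1 remove [slnb] add [jrtvz,blfeh] -> 9 lines: hmq jrtvz blfeh tdac ifwtn hbier ttzf jjblz eox
Hunk 4: at line 5 remove [ttzf] add [dhv] -> 9 lines: hmq jrtvz blfeh tdac ifwtn hbier dhv jjblz eox
Hunk 5: at line 1 remove [blfeh,tdac,ifwtn] add [jnhyi,hpa,aprux] -> 9 lines: hmq jrtvz jnhyi hpa aprux hbier dhv jjblz eox
Hunk 6: at line 2 remove [hpa] add [vqzev] -> 9 lines: hmq jrtvz jnhyi vqzev aprux hbier dhv jjblz eox
Hunk 7: at line 1 remove [jrtvz,jnhyi] add [cprz] -> 8 lines: hmq cprz vqzev aprux hbier dhv jjblz eox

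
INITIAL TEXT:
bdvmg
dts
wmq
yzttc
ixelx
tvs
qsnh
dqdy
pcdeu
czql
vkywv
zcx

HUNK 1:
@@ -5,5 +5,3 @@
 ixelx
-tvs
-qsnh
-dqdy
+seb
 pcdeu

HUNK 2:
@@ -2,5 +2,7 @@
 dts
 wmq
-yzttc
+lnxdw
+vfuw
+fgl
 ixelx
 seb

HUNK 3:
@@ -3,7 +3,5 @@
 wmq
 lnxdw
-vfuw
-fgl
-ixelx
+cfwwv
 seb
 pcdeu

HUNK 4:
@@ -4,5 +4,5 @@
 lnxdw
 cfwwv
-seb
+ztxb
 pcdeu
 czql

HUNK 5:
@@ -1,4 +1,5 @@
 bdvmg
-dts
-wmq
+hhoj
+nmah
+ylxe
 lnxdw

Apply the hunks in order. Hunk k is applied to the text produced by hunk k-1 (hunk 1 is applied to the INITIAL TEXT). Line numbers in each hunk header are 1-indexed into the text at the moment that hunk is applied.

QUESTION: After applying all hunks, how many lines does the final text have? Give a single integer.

Hunk 1: at line 5 remove [tvs,qsnh,dqdy] add [seb] -> 10 lines: bdvmg dts wmq yzttc ixelx seb pcdeu czql vkywv zcx
Hunk 2: at line 2 remove [yzttc] add [lnxdw,vfuw,fgl] -> 12 lines: bdvmg dts wmq lnxdw vfuw fgl ixelx seb pcdeu czql vkywv zcx
Hunk 3: at line 3 remove [vfuw,fgl,ixelx] add [cfwwv] -> 10 lines: bdvmg dts wmq lnxdw cfwwv seb pcdeu czql vkywv zcx
Hunk 4: at line 4 remove [seb] add [ztxb] -> 10 lines: bdvmg dts wmq lnxdw cfwwv ztxb pcdeu czql vkywv zcx
Hunk 5: at line 1 remove [dts,wmq] add [hhoj,nmah,ylxe] -> 11 lines: bdvmg hhoj nmah ylxe lnxdw cfwwv ztxb pcdeu czql vkywv zcx
Final line count: 11

Answer: 11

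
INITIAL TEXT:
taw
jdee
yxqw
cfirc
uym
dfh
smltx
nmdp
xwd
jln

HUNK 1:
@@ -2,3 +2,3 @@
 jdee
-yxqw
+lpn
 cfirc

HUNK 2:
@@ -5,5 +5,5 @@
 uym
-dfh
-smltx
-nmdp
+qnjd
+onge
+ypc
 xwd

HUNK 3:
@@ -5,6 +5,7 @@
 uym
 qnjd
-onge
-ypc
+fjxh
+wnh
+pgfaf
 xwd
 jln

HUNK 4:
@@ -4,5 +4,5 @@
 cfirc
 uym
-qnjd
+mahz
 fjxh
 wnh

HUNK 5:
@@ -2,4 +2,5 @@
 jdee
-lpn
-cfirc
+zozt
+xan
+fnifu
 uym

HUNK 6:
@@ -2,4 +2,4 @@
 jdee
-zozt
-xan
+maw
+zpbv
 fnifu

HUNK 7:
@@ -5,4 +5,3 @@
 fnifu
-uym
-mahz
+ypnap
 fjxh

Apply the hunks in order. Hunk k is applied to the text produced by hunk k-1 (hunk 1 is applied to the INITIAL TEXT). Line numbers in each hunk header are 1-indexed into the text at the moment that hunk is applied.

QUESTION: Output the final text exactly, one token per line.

Hunk 1: at line 2 remove [yxqw] add [lpn] -> 10 lines: taw jdee lpn cfirc uym dfh smltx nmdp xwd jln
Hunk 2: at line 5 remove [dfh,smltx,nmdp] add [qnjd,onge,ypc] -> 10 lines: taw jdee lpn cfirc uym qnjd onge ypc xwd jln
Hunk 3: at line 5 remove [onge,ypc] add [fjxh,wnh,pgfaf] -> 11 lines: taw jdee lpn cfirc uym qnjd fjxh wnh pgfaf xwd jln
Hunk 4: at line 4 remove [qnjd] add [mahz] -> 11 lines: taw jdee lpn cfirc uym mahz fjxh wnh pgfaf xwd jln
Hunk 5: at line 2 remove [lpn,cfirc] add [zozt,xan,fnifu] -> 12 lines: taw jdee zozt xan fnifu uym mahz fjxh wnh pgfaf xwd jln
Hunk 6: at line 2 remove [zozt,xan] add [maw,zpbv] -> 12 lines: taw jdee maw zpbv fnifu uym mahz fjxh wnh pgfaf xwd jln
Hunk 7: at line 5 remove [uym,mahz] add [ypnap] -> 11 lines: taw jdee maw zpbv fnifu ypnap fjxh wnh pgfaf xwd jln

Answer: taw
jdee
maw
zpbv
fnifu
ypnap
fjxh
wnh
pgfaf
xwd
jln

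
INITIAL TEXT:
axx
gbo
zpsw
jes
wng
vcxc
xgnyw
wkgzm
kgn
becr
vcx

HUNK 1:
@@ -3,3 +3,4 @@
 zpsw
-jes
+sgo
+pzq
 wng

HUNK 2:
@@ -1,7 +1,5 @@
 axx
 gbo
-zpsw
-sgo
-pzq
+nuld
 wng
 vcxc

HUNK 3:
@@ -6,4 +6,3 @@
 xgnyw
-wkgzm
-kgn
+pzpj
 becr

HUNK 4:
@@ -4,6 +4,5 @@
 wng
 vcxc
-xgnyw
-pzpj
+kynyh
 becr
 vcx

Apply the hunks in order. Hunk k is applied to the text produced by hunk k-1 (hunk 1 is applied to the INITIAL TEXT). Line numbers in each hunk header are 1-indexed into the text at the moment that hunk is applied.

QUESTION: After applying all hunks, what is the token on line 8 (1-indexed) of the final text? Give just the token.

Hunk 1: at line 3 remove [jes] add [sgo,pzq] -> 12 lines: axx gbo zpsw sgo pzq wng vcxc xgnyw wkgzm kgn becr vcx
Hunk 2: at line 1 remove [zpsw,sgo,pzq] add [nuld] -> 10 lines: axx gbo nuld wng vcxc xgnyw wkgzm kgn becr vcx
Hunk 3: at line 6 remove [wkgzm,kgn] add [pzpj] -> 9 lines: axx gbo nuld wng vcxc xgnyw pzpj becr vcx
Hunk 4: at line 4 remove [xgnyw,pzpj] add [kynyh] -> 8 lines: axx gbo nuld wng vcxc kynyh becr vcx
Final line 8: vcx

Answer: vcx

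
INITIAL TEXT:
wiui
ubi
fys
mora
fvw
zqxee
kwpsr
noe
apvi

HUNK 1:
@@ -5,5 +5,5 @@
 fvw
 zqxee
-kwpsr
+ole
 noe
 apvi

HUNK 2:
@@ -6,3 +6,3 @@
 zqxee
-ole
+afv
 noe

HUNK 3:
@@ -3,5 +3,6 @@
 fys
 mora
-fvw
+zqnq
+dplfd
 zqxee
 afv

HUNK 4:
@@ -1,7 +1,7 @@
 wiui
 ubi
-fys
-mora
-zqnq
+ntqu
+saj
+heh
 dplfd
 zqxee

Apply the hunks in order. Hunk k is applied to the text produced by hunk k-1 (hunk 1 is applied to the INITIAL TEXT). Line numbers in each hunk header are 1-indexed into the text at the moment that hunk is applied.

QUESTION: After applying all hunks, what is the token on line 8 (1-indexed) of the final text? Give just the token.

Hunk 1: at line 5 remove [kwpsr] add [ole] -> 9 lines: wiui ubi fys mora fvw zqxee ole noe apvi
Hunk 2: at line 6 remove [ole] add [afv] -> 9 lines: wiui ubi fys mora fvw zqxee afv noe apvi
Hunk 3: at line 3 remove [fvw] add [zqnq,dplfd] -> 10 lines: wiui ubi fys mora zqnq dplfd zqxee afv noe apvi
Hunk 4: at line 1 remove [fys,mora,zqnq] add [ntqu,saj,heh] -> 10 lines: wiui ubi ntqu saj heh dplfd zqxee afv noe apvi
Final line 8: afv

Answer: afv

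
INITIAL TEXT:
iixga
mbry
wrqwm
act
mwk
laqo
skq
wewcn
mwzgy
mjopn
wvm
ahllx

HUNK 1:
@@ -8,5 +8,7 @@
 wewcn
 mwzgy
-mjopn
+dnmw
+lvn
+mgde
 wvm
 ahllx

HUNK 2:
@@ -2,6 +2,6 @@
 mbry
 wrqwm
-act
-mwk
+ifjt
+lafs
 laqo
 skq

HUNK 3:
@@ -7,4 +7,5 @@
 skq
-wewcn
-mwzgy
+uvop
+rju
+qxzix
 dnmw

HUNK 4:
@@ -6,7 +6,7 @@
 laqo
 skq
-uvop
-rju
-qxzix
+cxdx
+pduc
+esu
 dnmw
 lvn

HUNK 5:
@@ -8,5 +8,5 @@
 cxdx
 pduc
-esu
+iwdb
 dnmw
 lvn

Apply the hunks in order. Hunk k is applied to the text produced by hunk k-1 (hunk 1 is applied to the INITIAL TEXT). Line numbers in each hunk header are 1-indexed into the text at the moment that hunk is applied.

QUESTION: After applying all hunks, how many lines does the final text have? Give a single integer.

Answer: 15

Derivation:
Hunk 1: at line 8 remove [mjopn] add [dnmw,lvn,mgde] -> 14 lines: iixga mbry wrqwm act mwk laqo skq wewcn mwzgy dnmw lvn mgde wvm ahllx
Hunk 2: at line 2 remove [act,mwk] add [ifjt,lafs] -> 14 lines: iixga mbry wrqwm ifjt lafs laqo skq wewcn mwzgy dnmw lvn mgde wvm ahllx
Hunk 3: at line 7 remove [wewcn,mwzgy] add [uvop,rju,qxzix] -> 15 lines: iixga mbry wrqwm ifjt lafs laqo skq uvop rju qxzix dnmw lvn mgde wvm ahllx
Hunk 4: at line 6 remove [uvop,rju,qxzix] add [cxdx,pduc,esu] -> 15 lines: iixga mbry wrqwm ifjt lafs laqo skq cxdx pduc esu dnmw lvn mgde wvm ahllx
Hunk 5: at line 8 remove [esu] add [iwdb] -> 15 lines: iixga mbry wrqwm ifjt lafs laqo skq cxdx pduc iwdb dnmw lvn mgde wvm ahllx
Final line count: 15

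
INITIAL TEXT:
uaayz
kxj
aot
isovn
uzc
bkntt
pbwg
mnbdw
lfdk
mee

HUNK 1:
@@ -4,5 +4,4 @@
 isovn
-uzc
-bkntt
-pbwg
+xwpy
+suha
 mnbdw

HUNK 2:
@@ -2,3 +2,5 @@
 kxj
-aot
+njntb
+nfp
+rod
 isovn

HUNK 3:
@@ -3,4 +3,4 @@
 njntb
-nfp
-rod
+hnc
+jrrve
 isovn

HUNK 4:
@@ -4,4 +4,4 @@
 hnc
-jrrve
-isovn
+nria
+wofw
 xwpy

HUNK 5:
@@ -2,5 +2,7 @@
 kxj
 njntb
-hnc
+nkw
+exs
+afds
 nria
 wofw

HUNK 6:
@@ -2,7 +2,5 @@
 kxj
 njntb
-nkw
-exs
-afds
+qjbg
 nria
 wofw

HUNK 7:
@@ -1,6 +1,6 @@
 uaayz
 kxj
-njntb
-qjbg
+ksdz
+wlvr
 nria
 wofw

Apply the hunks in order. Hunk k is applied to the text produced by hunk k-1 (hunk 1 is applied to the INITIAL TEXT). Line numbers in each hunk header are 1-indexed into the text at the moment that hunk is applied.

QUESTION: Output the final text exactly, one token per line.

Answer: uaayz
kxj
ksdz
wlvr
nria
wofw
xwpy
suha
mnbdw
lfdk
mee

Derivation:
Hunk 1: at line 4 remove [uzc,bkntt,pbwg] add [xwpy,suha] -> 9 lines: uaayz kxj aot isovn xwpy suha mnbdw lfdk mee
Hunk 2: at line 2 remove [aot] add [njntb,nfp,rod] -> 11 lines: uaayz kxj njntb nfp rod isovn xwpy suha mnbdw lfdk mee
Hunk 3: at line 3 remove [nfp,rod] add [hnc,jrrve] -> 11 lines: uaayz kxj njntb hnc jrrve isovn xwpy suha mnbdw lfdk mee
Hunk 4: at line 4 remove [jrrve,isovn] add [nria,wofw] -> 11 lines: uaayz kxj njntb hnc nria wofw xwpy suha mnbdw lfdk mee
Hunk 5: at line 2 remove [hnc] add [nkw,exs,afds] -> 13 lines: uaayz kxj njntb nkw exs afds nria wofw xwpy suha mnbdw lfdk mee
Hunk 6: at line 2 remove [nkw,exs,afds] add [qjbg] -> 11 lines: uaayz kxj njntb qjbg nria wofw xwpy suha mnbdw lfdk mee
Hunk 7: at line 1 remove [njntb,qjbg] add [ksdz,wlvr] -> 11 lines: uaayz kxj ksdz wlvr nria wofw xwpy suha mnbdw lfdk mee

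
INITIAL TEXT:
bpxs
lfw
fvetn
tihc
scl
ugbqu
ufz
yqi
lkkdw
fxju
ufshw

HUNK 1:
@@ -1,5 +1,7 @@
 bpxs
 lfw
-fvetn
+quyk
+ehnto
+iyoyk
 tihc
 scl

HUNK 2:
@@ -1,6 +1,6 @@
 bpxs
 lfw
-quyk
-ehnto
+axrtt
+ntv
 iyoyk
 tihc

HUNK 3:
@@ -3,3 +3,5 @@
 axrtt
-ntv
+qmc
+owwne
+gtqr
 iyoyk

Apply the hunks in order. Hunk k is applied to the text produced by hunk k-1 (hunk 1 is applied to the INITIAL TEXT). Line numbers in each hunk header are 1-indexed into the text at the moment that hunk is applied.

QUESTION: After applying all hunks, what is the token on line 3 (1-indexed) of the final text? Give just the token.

Answer: axrtt

Derivation:
Hunk 1: at line 1 remove [fvetn] add [quyk,ehnto,iyoyk] -> 13 lines: bpxs lfw quyk ehnto iyoyk tihc scl ugbqu ufz yqi lkkdw fxju ufshw
Hunk 2: at line 1 remove [quyk,ehnto] add [axrtt,ntv] -> 13 lines: bpxs lfw axrtt ntv iyoyk tihc scl ugbqu ufz yqi lkkdw fxju ufshw
Hunk 3: at line 3 remove [ntv] add [qmc,owwne,gtqr] -> 15 lines: bpxs lfw axrtt qmc owwne gtqr iyoyk tihc scl ugbqu ufz yqi lkkdw fxju ufshw
Final line 3: axrtt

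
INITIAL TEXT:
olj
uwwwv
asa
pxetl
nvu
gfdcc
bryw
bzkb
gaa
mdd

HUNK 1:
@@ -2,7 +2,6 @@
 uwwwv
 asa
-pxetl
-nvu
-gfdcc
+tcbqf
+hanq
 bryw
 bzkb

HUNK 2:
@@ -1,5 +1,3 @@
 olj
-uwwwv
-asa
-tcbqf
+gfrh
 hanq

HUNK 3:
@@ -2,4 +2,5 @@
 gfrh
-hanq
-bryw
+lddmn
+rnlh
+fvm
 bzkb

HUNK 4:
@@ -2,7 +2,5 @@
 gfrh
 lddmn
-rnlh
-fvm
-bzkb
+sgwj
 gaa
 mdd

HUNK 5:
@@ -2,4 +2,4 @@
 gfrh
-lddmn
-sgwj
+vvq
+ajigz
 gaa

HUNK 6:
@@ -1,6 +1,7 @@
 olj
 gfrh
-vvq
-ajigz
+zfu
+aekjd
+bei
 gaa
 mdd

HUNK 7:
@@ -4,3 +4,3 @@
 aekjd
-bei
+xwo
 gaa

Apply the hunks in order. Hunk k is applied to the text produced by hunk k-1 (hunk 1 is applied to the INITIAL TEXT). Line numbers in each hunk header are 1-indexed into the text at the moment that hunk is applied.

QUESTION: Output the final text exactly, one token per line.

Hunk 1: at line 2 remove [pxetl,nvu,gfdcc] add [tcbqf,hanq] -> 9 lines: olj uwwwv asa tcbqf hanq bryw bzkb gaa mdd
Hunk 2: at line 1 remove [uwwwv,asa,tcbqf] add [gfrh] -> 7 lines: olj gfrh hanq bryw bzkb gaa mdd
Hunk 3: at line 2 remove [hanq,bryw] add [lddmn,rnlh,fvm] -> 8 lines: olj gfrh lddmn rnlh fvm bzkb gaa mdd
Hunk 4: at line 2 remove [rnlh,fvm,bzkb] add [sgwj] -> 6 lines: olj gfrh lddmn sgwj gaa mdd
Hunk 5: at line 2 remove [lddmn,sgwj] add [vvq,ajigz] -> 6 lines: olj gfrh vvq ajigz gaa mdd
Hunk 6: at line 1 remove [vvq,ajigz] add [zfu,aekjd,bei] -> 7 lines: olj gfrh zfu aekjd bei gaa mdd
Hunk 7: at line 4 remove [bei] add [xwo] -> 7 lines: olj gfrh zfu aekjd xwo gaa mdd

Answer: olj
gfrh
zfu
aekjd
xwo
gaa
mdd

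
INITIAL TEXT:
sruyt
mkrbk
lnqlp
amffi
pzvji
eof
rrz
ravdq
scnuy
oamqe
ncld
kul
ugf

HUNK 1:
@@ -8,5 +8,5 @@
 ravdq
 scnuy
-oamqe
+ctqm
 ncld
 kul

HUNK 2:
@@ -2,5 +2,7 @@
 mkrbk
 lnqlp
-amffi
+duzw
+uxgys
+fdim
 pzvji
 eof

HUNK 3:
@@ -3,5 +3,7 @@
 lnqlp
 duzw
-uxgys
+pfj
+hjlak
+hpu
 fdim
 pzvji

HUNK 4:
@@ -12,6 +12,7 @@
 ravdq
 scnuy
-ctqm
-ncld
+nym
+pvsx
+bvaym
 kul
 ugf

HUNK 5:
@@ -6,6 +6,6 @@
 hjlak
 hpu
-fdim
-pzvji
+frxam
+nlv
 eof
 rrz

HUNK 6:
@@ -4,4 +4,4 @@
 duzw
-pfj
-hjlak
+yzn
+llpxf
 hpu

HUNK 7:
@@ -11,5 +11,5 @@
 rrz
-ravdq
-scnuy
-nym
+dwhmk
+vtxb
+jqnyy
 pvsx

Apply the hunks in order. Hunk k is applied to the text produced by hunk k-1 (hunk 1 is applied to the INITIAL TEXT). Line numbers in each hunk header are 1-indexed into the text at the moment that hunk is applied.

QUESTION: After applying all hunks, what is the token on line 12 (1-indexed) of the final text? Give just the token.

Answer: dwhmk

Derivation:
Hunk 1: at line 8 remove [oamqe] add [ctqm] -> 13 lines: sruyt mkrbk lnqlp amffi pzvji eof rrz ravdq scnuy ctqm ncld kul ugf
Hunk 2: at line 2 remove [amffi] add [duzw,uxgys,fdim] -> 15 lines: sruyt mkrbk lnqlp duzw uxgys fdim pzvji eof rrz ravdq scnuy ctqm ncld kul ugf
Hunk 3: at line 3 remove [uxgys] add [pfj,hjlak,hpu] -> 17 lines: sruyt mkrbk lnqlp duzw pfj hjlak hpu fdim pzvji eof rrz ravdq scnuy ctqm ncld kul ugf
Hunk 4: at line 12 remove [ctqm,ncld] add [nym,pvsx,bvaym] -> 18 lines: sruyt mkrbk lnqlp duzw pfj hjlak hpu fdim pzvji eof rrz ravdq scnuy nym pvsx bvaym kul ugf
Hunk 5: at line 6 remove [fdim,pzvji] add [frxam,nlv] -> 18 lines: sruyt mkrbk lnqlp duzw pfj hjlak hpu frxam nlv eof rrz ravdq scnuy nym pvsx bvaym kul ugf
Hunk 6: at line 4 remove [pfj,hjlak] add [yzn,llpxf] -> 18 lines: sruyt mkrbk lnqlp duzw yzn llpxf hpu frxam nlv eof rrz ravdq scnuy nym pvsx bvaym kul ugf
Hunk 7: at line 11 remove [ravdq,scnuy,nym] add [dwhmk,vtxb,jqnyy] -> 18 lines: sruyt mkrbk lnqlp duzw yzn llpxf hpu frxam nlv eof rrz dwhmk vtxb jqnyy pvsx bvaym kul ugf
Final line 12: dwhmk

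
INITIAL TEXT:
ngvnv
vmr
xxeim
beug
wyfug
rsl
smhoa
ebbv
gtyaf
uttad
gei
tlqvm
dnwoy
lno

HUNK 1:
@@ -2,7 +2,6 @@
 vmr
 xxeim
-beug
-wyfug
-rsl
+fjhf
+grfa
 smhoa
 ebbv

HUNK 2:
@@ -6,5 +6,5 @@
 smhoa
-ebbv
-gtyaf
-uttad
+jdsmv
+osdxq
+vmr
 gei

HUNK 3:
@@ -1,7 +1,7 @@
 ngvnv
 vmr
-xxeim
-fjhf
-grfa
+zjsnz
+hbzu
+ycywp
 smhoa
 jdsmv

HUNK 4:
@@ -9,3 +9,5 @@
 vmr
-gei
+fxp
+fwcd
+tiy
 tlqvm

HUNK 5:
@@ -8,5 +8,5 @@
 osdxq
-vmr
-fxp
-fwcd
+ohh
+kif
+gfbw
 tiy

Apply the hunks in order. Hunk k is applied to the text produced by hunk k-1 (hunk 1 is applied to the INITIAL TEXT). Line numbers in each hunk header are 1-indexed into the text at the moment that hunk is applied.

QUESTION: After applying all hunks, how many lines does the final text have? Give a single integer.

Hunk 1: at line 2 remove [beug,wyfug,rsl] add [fjhf,grfa] -> 13 lines: ngvnv vmr xxeim fjhf grfa smhoa ebbv gtyaf uttad gei tlqvm dnwoy lno
Hunk 2: at line 6 remove [ebbv,gtyaf,uttad] add [jdsmv,osdxq,vmr] -> 13 lines: ngvnv vmr xxeim fjhf grfa smhoa jdsmv osdxq vmr gei tlqvm dnwoy lno
Hunk 3: at line 1 remove [xxeim,fjhf,grfa] add [zjsnz,hbzu,ycywp] -> 13 lines: ngvnv vmr zjsnz hbzu ycywp smhoa jdsmv osdxq vmr gei tlqvm dnwoy lno
Hunk 4: at line 9 remove [gei] add [fxp,fwcd,tiy] -> 15 lines: ngvnv vmr zjsnz hbzu ycywp smhoa jdsmv osdxq vmr fxp fwcd tiy tlqvm dnwoy lno
Hunk 5: at line 8 remove [vmr,fxp,fwcd] add [ohh,kif,gfbw] -> 15 lines: ngvnv vmr zjsnz hbzu ycywp smhoa jdsmv osdxq ohh kif gfbw tiy tlqvm dnwoy lno
Final line count: 15

Answer: 15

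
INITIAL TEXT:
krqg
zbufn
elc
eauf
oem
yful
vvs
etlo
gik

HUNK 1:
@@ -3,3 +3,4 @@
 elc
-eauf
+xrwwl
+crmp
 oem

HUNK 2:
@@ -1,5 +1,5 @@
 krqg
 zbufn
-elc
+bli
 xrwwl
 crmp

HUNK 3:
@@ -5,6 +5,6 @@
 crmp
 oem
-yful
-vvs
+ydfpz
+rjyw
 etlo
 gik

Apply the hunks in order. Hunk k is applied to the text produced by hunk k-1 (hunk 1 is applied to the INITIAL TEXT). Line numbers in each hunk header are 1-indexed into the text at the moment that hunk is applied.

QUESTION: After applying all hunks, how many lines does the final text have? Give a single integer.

Answer: 10

Derivation:
Hunk 1: at line 3 remove [eauf] add [xrwwl,crmp] -> 10 lines: krqg zbufn elc xrwwl crmp oem yful vvs etlo gik
Hunk 2: at line 1 remove [elc] add [bli] -> 10 lines: krqg zbufn bli xrwwl crmp oem yful vvs etlo gik
Hunk 3: at line 5 remove [yful,vvs] add [ydfpz,rjyw] -> 10 lines: krqg zbufn bli xrwwl crmp oem ydfpz rjyw etlo gik
Final line count: 10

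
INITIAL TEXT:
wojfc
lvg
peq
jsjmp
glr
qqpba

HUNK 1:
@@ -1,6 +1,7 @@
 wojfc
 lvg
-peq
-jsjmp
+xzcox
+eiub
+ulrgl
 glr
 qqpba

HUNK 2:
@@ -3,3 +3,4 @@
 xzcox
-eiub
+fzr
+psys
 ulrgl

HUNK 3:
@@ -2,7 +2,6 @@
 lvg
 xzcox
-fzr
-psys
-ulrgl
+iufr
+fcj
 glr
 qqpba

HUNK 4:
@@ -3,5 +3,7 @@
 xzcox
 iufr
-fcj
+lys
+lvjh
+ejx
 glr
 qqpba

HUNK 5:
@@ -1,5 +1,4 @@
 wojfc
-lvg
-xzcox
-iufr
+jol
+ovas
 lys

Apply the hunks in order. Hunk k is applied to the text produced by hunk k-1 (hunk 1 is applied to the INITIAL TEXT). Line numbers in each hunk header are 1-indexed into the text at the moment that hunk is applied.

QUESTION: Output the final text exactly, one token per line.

Hunk 1: at line 1 remove [peq,jsjmp] add [xzcox,eiub,ulrgl] -> 7 lines: wojfc lvg xzcox eiub ulrgl glr qqpba
Hunk 2: at line 3 remove [eiub] add [fzr,psys] -> 8 lines: wojfc lvg xzcox fzr psys ulrgl glr qqpba
Hunk 3: at line 2 remove [fzr,psys,ulrgl] add [iufr,fcj] -> 7 lines: wojfc lvg xzcox iufr fcj glr qqpba
Hunk 4: at line 3 remove [fcj] add [lys,lvjh,ejx] -> 9 lines: wojfc lvg xzcox iufr lys lvjh ejx glr qqpba
Hunk 5: at line 1 remove [lvg,xzcox,iufr] add [jol,ovas] -> 8 lines: wojfc jol ovas lys lvjh ejx glr qqpba

Answer: wojfc
jol
ovas
lys
lvjh
ejx
glr
qqpba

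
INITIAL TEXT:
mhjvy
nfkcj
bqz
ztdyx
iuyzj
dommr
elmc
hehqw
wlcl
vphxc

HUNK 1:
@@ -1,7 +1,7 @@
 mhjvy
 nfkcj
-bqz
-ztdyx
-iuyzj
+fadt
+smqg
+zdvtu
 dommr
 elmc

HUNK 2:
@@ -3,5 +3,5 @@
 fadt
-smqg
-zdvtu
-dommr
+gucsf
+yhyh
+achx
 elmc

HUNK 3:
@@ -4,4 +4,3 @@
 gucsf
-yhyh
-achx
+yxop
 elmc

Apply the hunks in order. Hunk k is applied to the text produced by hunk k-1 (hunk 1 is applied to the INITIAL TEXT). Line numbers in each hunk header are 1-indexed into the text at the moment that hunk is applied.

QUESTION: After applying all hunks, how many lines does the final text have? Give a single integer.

Hunk 1: at line 1 remove [bqz,ztdyx,iuyzj] add [fadt,smqg,zdvtu] -> 10 lines: mhjvy nfkcj fadt smqg zdvtu dommr elmc hehqw wlcl vphxc
Hunk 2: at line 3 remove [smqg,zdvtu,dommr] add [gucsf,yhyh,achx] -> 10 lines: mhjvy nfkcj fadt gucsf yhyh achx elmc hehqw wlcl vphxc
Hunk 3: at line 4 remove [yhyh,achx] add [yxop] -> 9 lines: mhjvy nfkcj fadt gucsf yxop elmc hehqw wlcl vphxc
Final line count: 9

Answer: 9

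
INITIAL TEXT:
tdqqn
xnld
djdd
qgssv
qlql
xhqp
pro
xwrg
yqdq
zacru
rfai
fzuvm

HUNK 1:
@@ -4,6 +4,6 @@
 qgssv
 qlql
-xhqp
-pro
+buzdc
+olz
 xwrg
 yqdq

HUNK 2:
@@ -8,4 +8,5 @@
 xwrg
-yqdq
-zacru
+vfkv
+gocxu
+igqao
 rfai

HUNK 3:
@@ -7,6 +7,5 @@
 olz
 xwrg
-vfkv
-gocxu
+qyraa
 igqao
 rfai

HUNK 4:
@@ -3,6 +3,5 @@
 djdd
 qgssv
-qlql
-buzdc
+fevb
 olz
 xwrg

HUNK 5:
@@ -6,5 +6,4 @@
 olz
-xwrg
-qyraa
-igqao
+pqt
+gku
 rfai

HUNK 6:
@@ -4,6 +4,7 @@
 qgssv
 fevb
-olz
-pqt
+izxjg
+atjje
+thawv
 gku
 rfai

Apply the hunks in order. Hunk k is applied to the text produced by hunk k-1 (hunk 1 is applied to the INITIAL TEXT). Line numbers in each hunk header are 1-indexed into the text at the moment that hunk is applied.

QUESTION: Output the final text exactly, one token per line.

Hunk 1: at line 4 remove [xhqp,pro] add [buzdc,olz] -> 12 lines: tdqqn xnld djdd qgssv qlql buzdc olz xwrg yqdq zacru rfai fzuvm
Hunk 2: at line 8 remove [yqdq,zacru] add [vfkv,gocxu,igqao] -> 13 lines: tdqqn xnld djdd qgssv qlql buzdc olz xwrg vfkv gocxu igqao rfai fzuvm
Hunk 3: at line 7 remove [vfkv,gocxu] add [qyraa] -> 12 lines: tdqqn xnld djdd qgssv qlql buzdc olz xwrg qyraa igqao rfai fzuvm
Hunk 4: at line 3 remove [qlql,buzdc] add [fevb] -> 11 lines: tdqqn xnld djdd qgssv fevb olz xwrg qyraa igqao rfai fzuvm
Hunk 5: at line 6 remove [xwrg,qyraa,igqao] add [pqt,gku] -> 10 lines: tdqqn xnld djdd qgssv fevb olz pqt gku rfai fzuvm
Hunk 6: at line 4 remove [olz,pqt] add [izxjg,atjje,thawv] -> 11 lines: tdqqn xnld djdd qgssv fevb izxjg atjje thawv gku rfai fzuvm

Answer: tdqqn
xnld
djdd
qgssv
fevb
izxjg
atjje
thawv
gku
rfai
fzuvm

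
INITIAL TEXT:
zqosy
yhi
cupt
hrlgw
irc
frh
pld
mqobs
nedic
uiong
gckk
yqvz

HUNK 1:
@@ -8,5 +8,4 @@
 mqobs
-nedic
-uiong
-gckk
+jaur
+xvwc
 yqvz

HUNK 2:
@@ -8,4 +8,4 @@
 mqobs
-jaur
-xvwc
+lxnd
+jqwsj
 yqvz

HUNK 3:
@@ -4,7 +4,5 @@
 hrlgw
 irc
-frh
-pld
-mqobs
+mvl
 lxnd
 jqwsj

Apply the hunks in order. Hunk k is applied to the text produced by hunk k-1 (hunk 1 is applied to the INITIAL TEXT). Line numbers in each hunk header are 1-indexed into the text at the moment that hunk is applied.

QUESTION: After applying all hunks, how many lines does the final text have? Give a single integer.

Hunk 1: at line 8 remove [nedic,uiong,gckk] add [jaur,xvwc] -> 11 lines: zqosy yhi cupt hrlgw irc frh pld mqobs jaur xvwc yqvz
Hunk 2: at line 8 remove [jaur,xvwc] add [lxnd,jqwsj] -> 11 lines: zqosy yhi cupt hrlgw irc frh pld mqobs lxnd jqwsj yqvz
Hunk 3: at line 4 remove [frh,pld,mqobs] add [mvl] -> 9 lines: zqosy yhi cupt hrlgw irc mvl lxnd jqwsj yqvz
Final line count: 9

Answer: 9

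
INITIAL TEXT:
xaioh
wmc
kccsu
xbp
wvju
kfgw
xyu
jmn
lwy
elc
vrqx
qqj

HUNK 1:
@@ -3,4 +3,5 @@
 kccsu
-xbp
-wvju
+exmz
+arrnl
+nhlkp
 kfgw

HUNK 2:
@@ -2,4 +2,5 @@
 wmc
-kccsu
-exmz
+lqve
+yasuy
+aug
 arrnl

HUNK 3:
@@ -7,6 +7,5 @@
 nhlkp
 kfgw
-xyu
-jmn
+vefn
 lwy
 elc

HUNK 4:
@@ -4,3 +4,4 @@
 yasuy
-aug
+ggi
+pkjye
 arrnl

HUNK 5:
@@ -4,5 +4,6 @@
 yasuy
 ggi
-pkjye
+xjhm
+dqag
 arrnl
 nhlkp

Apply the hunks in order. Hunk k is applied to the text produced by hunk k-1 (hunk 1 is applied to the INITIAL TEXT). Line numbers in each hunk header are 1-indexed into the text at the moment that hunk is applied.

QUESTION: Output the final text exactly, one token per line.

Answer: xaioh
wmc
lqve
yasuy
ggi
xjhm
dqag
arrnl
nhlkp
kfgw
vefn
lwy
elc
vrqx
qqj

Derivation:
Hunk 1: at line 3 remove [xbp,wvju] add [exmz,arrnl,nhlkp] -> 13 lines: xaioh wmc kccsu exmz arrnl nhlkp kfgw xyu jmn lwy elc vrqx qqj
Hunk 2: at line 2 remove [kccsu,exmz] add [lqve,yasuy,aug] -> 14 lines: xaioh wmc lqve yasuy aug arrnl nhlkp kfgw xyu jmn lwy elc vrqx qqj
Hunk 3: at line 7 remove [xyu,jmn] add [vefn] -> 13 lines: xaioh wmc lqve yasuy aug arrnl nhlkp kfgw vefn lwy elc vrqx qqj
Hunk 4: at line 4 remove [aug] add [ggi,pkjye] -> 14 lines: xaioh wmc lqve yasuy ggi pkjye arrnl nhlkp kfgw vefn lwy elc vrqx qqj
Hunk 5: at line 4 remove [pkjye] add [xjhm,dqag] -> 15 lines: xaioh wmc lqve yasuy ggi xjhm dqag arrnl nhlkp kfgw vefn lwy elc vrqx qqj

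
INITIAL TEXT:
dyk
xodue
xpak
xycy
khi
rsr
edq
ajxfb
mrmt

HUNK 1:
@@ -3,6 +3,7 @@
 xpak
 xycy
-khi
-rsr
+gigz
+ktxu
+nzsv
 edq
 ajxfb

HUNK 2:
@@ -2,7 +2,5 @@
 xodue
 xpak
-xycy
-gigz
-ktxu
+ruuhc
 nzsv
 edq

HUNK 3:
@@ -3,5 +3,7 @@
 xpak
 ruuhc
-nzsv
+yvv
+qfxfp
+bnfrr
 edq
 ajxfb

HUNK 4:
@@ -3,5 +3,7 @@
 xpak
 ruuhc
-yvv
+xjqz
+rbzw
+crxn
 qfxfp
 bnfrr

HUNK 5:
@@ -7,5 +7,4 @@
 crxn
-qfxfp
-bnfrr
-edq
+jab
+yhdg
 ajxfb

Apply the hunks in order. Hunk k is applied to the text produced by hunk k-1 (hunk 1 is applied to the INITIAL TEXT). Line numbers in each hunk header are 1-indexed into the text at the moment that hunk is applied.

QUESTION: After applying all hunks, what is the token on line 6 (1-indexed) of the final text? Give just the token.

Answer: rbzw

Derivation:
Hunk 1: at line 3 remove [khi,rsr] add [gigz,ktxu,nzsv] -> 10 lines: dyk xodue xpak xycy gigz ktxu nzsv edq ajxfb mrmt
Hunk 2: at line 2 remove [xycy,gigz,ktxu] add [ruuhc] -> 8 lines: dyk xodue xpak ruuhc nzsv edq ajxfb mrmt
Hunk 3: at line 3 remove [nzsv] add [yvv,qfxfp,bnfrr] -> 10 lines: dyk xodue xpak ruuhc yvv qfxfp bnfrr edq ajxfb mrmt
Hunk 4: at line 3 remove [yvv] add [xjqz,rbzw,crxn] -> 12 lines: dyk xodue xpak ruuhc xjqz rbzw crxn qfxfp bnfrr edq ajxfb mrmt
Hunk 5: at line 7 remove [qfxfp,bnfrr,edq] add [jab,yhdg] -> 11 lines: dyk xodue xpak ruuhc xjqz rbzw crxn jab yhdg ajxfb mrmt
Final line 6: rbzw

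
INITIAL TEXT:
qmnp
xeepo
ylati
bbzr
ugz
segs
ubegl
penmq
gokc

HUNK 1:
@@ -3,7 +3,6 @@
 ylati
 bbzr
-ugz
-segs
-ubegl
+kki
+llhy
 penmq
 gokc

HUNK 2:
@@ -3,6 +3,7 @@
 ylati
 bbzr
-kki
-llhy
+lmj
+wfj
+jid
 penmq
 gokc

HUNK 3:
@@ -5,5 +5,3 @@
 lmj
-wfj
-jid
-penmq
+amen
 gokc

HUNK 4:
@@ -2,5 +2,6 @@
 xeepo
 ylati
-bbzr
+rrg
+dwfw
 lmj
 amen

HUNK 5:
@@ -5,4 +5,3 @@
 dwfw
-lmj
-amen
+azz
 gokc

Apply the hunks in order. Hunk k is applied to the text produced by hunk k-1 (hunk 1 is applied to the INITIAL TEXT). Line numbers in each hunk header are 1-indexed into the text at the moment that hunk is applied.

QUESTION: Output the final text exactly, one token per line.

Answer: qmnp
xeepo
ylati
rrg
dwfw
azz
gokc

Derivation:
Hunk 1: at line 3 remove [ugz,segs,ubegl] add [kki,llhy] -> 8 lines: qmnp xeepo ylati bbzr kki llhy penmq gokc
Hunk 2: at line 3 remove [kki,llhy] add [lmj,wfj,jid] -> 9 lines: qmnp xeepo ylati bbzr lmj wfj jid penmq gokc
Hunk 3: at line 5 remove [wfj,jid,penmq] add [amen] -> 7 lines: qmnp xeepo ylati bbzr lmj amen gokc
Hunk 4: at line 2 remove [bbzr] add [rrg,dwfw] -> 8 lines: qmnp xeepo ylati rrg dwfw lmj amen gokc
Hunk 5: at line 5 remove [lmj,amen] add [azz] -> 7 lines: qmnp xeepo ylati rrg dwfw azz gokc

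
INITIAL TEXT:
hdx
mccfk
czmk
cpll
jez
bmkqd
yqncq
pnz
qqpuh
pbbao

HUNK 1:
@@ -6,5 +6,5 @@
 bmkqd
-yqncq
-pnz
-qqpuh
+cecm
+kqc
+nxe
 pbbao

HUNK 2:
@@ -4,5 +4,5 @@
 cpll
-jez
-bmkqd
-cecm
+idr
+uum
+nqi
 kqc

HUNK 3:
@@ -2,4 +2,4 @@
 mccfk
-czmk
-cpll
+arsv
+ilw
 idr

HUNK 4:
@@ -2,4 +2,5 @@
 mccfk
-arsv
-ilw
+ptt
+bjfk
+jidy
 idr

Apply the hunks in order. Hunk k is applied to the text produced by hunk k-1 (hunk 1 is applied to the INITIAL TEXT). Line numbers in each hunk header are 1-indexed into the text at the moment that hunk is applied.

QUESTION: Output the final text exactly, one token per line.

Answer: hdx
mccfk
ptt
bjfk
jidy
idr
uum
nqi
kqc
nxe
pbbao

Derivation:
Hunk 1: at line 6 remove [yqncq,pnz,qqpuh] add [cecm,kqc,nxe] -> 10 lines: hdx mccfk czmk cpll jez bmkqd cecm kqc nxe pbbao
Hunk 2: at line 4 remove [jez,bmkqd,cecm] add [idr,uum,nqi] -> 10 lines: hdx mccfk czmk cpll idr uum nqi kqc nxe pbbao
Hunk 3: at line 2 remove [czmk,cpll] add [arsv,ilw] -> 10 lines: hdx mccfk arsv ilw idr uum nqi kqc nxe pbbao
Hunk 4: at line 2 remove [arsv,ilw] add [ptt,bjfk,jidy] -> 11 lines: hdx mccfk ptt bjfk jidy idr uum nqi kqc nxe pbbao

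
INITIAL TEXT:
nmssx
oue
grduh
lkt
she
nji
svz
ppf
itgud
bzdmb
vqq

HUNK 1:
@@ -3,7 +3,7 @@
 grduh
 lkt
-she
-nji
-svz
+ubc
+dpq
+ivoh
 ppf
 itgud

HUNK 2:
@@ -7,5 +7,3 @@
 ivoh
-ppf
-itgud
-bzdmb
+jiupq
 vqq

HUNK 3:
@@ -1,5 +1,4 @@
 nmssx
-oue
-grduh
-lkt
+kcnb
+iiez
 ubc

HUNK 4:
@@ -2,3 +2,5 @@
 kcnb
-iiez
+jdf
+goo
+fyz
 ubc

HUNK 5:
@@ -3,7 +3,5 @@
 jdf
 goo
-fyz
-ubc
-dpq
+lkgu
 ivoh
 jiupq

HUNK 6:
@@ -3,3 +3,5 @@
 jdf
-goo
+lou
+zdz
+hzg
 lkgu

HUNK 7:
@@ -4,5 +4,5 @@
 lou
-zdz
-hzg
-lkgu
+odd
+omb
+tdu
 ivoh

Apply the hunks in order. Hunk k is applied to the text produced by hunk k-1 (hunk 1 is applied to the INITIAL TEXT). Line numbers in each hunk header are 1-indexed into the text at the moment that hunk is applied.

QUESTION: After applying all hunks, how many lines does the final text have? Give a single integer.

Answer: 10

Derivation:
Hunk 1: at line 3 remove [she,nji,svz] add [ubc,dpq,ivoh] -> 11 lines: nmssx oue grduh lkt ubc dpq ivoh ppf itgud bzdmb vqq
Hunk 2: at line 7 remove [ppf,itgud,bzdmb] add [jiupq] -> 9 lines: nmssx oue grduh lkt ubc dpq ivoh jiupq vqq
Hunk 3: at line 1 remove [oue,grduh,lkt] add [kcnb,iiez] -> 8 lines: nmssx kcnb iiez ubc dpq ivoh jiupq vqq
Hunk 4: at line 2 remove [iiez] add [jdf,goo,fyz] -> 10 lines: nmssx kcnb jdf goo fyz ubc dpq ivoh jiupq vqq
Hunk 5: at line 3 remove [fyz,ubc,dpq] add [lkgu] -> 8 lines: nmssx kcnb jdf goo lkgu ivoh jiupq vqq
Hunk 6: at line 3 remove [goo] add [lou,zdz,hzg] -> 10 lines: nmssx kcnb jdf lou zdz hzg lkgu ivoh jiupq vqq
Hunk 7: at line 4 remove [zdz,hzg,lkgu] add [odd,omb,tdu] -> 10 lines: nmssx kcnb jdf lou odd omb tdu ivoh jiupq vqq
Final line count: 10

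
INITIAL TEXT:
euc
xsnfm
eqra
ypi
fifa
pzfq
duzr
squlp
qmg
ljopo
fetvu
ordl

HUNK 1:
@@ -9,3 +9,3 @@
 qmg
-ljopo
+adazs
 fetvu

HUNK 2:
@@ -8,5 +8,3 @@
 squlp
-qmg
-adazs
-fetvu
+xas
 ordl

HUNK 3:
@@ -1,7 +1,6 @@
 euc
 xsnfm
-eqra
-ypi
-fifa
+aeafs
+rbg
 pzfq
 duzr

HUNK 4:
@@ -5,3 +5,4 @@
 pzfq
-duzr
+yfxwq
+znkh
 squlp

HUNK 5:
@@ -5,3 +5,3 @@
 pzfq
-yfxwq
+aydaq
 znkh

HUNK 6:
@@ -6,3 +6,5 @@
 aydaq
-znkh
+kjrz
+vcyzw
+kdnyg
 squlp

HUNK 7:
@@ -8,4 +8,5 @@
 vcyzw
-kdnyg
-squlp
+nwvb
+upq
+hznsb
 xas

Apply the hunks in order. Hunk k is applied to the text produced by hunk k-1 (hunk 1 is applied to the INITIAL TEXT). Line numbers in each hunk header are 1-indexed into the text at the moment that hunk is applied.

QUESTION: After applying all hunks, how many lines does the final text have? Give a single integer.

Hunk 1: at line 9 remove [ljopo] add [adazs] -> 12 lines: euc xsnfm eqra ypi fifa pzfq duzr squlp qmg adazs fetvu ordl
Hunk 2: at line 8 remove [qmg,adazs,fetvu] add [xas] -> 10 lines: euc xsnfm eqra ypi fifa pzfq duzr squlp xas ordl
Hunk 3: at line 1 remove [eqra,ypi,fifa] add [aeafs,rbg] -> 9 lines: euc xsnfm aeafs rbg pzfq duzr squlp xas ordl
Hunk 4: at line 5 remove [duzr] add [yfxwq,znkh] -> 10 lines: euc xsnfm aeafs rbg pzfq yfxwq znkh squlp xas ordl
Hunk 5: at line 5 remove [yfxwq] add [aydaq] -> 10 lines: euc xsnfm aeafs rbg pzfq aydaq znkh squlp xas ordl
Hunk 6: at line 6 remove [znkh] add [kjrz,vcyzw,kdnyg] -> 12 lines: euc xsnfm aeafs rbg pzfq aydaq kjrz vcyzw kdnyg squlp xas ordl
Hunk 7: at line 8 remove [kdnyg,squlp] add [nwvb,upq,hznsb] -> 13 lines: euc xsnfm aeafs rbg pzfq aydaq kjrz vcyzw nwvb upq hznsb xas ordl
Final line count: 13

Answer: 13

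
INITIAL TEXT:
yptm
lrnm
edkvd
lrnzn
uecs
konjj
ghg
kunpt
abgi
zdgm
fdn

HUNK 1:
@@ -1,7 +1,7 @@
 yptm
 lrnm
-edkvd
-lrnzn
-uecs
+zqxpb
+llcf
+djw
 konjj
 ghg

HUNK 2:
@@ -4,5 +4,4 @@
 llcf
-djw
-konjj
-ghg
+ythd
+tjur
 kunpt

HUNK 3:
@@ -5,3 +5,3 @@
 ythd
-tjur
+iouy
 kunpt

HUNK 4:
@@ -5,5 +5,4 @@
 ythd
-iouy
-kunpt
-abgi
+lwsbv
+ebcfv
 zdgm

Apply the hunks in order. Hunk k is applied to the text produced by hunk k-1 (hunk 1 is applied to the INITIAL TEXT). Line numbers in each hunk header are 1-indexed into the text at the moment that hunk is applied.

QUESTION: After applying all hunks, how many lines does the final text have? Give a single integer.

Hunk 1: at line 1 remove [edkvd,lrnzn,uecs] add [zqxpb,llcf,djw] -> 11 lines: yptm lrnm zqxpb llcf djw konjj ghg kunpt abgi zdgm fdn
Hunk 2: at line 4 remove [djw,konjj,ghg] add [ythd,tjur] -> 10 lines: yptm lrnm zqxpb llcf ythd tjur kunpt abgi zdgm fdn
Hunk 3: at line 5 remove [tjur] add [iouy] -> 10 lines: yptm lrnm zqxpb llcf ythd iouy kunpt abgi zdgm fdn
Hunk 4: at line 5 remove [iouy,kunpt,abgi] add [lwsbv,ebcfv] -> 9 lines: yptm lrnm zqxpb llcf ythd lwsbv ebcfv zdgm fdn
Final line count: 9

Answer: 9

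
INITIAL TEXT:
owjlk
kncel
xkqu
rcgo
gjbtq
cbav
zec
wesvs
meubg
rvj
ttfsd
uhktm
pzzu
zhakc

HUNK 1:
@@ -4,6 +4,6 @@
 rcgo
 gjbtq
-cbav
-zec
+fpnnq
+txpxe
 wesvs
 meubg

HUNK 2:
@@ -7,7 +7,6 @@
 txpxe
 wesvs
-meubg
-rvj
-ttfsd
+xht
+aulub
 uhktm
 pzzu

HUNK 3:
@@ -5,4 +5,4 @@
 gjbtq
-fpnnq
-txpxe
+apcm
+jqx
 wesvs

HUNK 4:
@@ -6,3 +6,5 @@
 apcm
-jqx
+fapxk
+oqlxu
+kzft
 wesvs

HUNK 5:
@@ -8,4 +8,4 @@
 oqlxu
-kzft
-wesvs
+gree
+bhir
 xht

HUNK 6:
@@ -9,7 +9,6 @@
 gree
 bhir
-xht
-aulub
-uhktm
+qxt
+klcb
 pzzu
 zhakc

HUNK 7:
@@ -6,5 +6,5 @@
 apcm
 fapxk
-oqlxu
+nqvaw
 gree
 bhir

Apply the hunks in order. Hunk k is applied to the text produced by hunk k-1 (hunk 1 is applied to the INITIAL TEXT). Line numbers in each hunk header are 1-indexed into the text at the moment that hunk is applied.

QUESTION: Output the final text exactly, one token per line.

Answer: owjlk
kncel
xkqu
rcgo
gjbtq
apcm
fapxk
nqvaw
gree
bhir
qxt
klcb
pzzu
zhakc

Derivation:
Hunk 1: at line 4 remove [cbav,zec] add [fpnnq,txpxe] -> 14 lines: owjlk kncel xkqu rcgo gjbtq fpnnq txpxe wesvs meubg rvj ttfsd uhktm pzzu zhakc
Hunk 2: at line 7 remove [meubg,rvj,ttfsd] add [xht,aulub] -> 13 lines: owjlk kncel xkqu rcgo gjbtq fpnnq txpxe wesvs xht aulub uhktm pzzu zhakc
Hunk 3: at line 5 remove [fpnnq,txpxe] add [apcm,jqx] -> 13 lines: owjlk kncel xkqu rcgo gjbtq apcm jqx wesvs xht aulub uhktm pzzu zhakc
Hunk 4: at line 6 remove [jqx] add [fapxk,oqlxu,kzft] -> 15 lines: owjlk kncel xkqu rcgo gjbtq apcm fapxk oqlxu kzft wesvs xht aulub uhktm pzzu zhakc
Hunk 5: at line 8 remove [kzft,wesvs] add [gree,bhir] -> 15 lines: owjlk kncel xkqu rcgo gjbtq apcm fapxk oqlxu gree bhir xht aulub uhktm pzzu zhakc
Hunk 6: at line 9 remove [xht,aulub,uhktm] add [qxt,klcb] -> 14 lines: owjlk kncel xkqu rcgo gjbtq apcm fapxk oqlxu gree bhir qxt klcb pzzu zhakc
Hunk 7: at line 6 remove [oqlxu] add [nqvaw] -> 14 lines: owjlk kncel xkqu rcgo gjbtq apcm fapxk nqvaw gree bhir qxt klcb pzzu zhakc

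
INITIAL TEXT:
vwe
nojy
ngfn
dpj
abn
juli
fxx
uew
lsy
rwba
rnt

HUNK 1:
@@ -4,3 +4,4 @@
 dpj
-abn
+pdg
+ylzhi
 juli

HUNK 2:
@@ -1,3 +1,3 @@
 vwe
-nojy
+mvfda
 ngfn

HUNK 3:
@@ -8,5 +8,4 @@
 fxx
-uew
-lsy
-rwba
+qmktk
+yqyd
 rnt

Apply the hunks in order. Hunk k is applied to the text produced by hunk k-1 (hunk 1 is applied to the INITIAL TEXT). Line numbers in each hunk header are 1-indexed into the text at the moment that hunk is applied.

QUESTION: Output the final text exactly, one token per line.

Answer: vwe
mvfda
ngfn
dpj
pdg
ylzhi
juli
fxx
qmktk
yqyd
rnt

Derivation:
Hunk 1: at line 4 remove [abn] add [pdg,ylzhi] -> 12 lines: vwe nojy ngfn dpj pdg ylzhi juli fxx uew lsy rwba rnt
Hunk 2: at line 1 remove [nojy] add [mvfda] -> 12 lines: vwe mvfda ngfn dpj pdg ylzhi juli fxx uew lsy rwba rnt
Hunk 3: at line 8 remove [uew,lsy,rwba] add [qmktk,yqyd] -> 11 lines: vwe mvfda ngfn dpj pdg ylzhi juli fxx qmktk yqyd rnt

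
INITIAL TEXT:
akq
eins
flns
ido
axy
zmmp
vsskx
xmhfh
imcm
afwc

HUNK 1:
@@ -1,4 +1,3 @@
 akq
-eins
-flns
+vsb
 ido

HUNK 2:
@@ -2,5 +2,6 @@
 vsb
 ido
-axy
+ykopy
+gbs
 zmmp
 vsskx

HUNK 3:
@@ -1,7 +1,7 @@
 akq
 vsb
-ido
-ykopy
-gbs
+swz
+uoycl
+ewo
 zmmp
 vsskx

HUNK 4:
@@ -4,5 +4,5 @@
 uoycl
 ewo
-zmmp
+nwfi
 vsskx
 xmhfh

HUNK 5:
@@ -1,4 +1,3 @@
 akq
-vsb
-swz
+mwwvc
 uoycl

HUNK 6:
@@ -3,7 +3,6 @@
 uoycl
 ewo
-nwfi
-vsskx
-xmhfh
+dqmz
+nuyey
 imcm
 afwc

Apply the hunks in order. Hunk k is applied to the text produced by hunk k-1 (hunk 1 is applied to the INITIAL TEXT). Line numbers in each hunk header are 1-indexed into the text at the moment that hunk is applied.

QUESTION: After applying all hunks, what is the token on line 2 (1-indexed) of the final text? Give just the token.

Hunk 1: at line 1 remove [eins,flns] add [vsb] -> 9 lines: akq vsb ido axy zmmp vsskx xmhfh imcm afwc
Hunk 2: at line 2 remove [axy] add [ykopy,gbs] -> 10 lines: akq vsb ido ykopy gbs zmmp vsskx xmhfh imcm afwc
Hunk 3: at line 1 remove [ido,ykopy,gbs] add [swz,uoycl,ewo] -> 10 lines: akq vsb swz uoycl ewo zmmp vsskx xmhfh imcm afwc
Hunk 4: at line 4 remove [zmmp] add [nwfi] -> 10 lines: akq vsb swz uoycl ewo nwfi vsskx xmhfh imcm afwc
Hunk 5: at line 1 remove [vsb,swz] add [mwwvc] -> 9 lines: akq mwwvc uoycl ewo nwfi vsskx xmhfh imcm afwc
Hunk 6: at line 3 remove [nwfi,vsskx,xmhfh] add [dqmz,nuyey] -> 8 lines: akq mwwvc uoycl ewo dqmz nuyey imcm afwc
Final line 2: mwwvc

Answer: mwwvc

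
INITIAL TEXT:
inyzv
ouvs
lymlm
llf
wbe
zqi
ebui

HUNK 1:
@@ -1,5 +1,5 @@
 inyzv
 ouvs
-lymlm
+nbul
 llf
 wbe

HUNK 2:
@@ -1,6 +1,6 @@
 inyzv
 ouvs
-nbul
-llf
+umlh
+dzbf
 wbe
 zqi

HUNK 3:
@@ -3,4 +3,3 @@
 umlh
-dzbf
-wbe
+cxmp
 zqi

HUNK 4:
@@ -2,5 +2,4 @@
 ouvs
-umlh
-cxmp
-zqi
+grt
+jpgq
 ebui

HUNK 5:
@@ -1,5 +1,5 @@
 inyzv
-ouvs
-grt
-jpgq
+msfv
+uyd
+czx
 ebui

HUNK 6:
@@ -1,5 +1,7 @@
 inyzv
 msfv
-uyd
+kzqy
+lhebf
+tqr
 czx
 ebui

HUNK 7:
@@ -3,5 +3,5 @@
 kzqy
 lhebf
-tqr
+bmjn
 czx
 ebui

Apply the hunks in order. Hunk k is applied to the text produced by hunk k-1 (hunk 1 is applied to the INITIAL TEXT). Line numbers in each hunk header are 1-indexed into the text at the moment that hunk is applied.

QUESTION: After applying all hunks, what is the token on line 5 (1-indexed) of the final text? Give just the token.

Answer: bmjn

Derivation:
Hunk 1: at line 1 remove [lymlm] add [nbul] -> 7 lines: inyzv ouvs nbul llf wbe zqi ebui
Hunk 2: at line 1 remove [nbul,llf] add [umlh,dzbf] -> 7 lines: inyzv ouvs umlh dzbf wbe zqi ebui
Hunk 3: at line 3 remove [dzbf,wbe] add [cxmp] -> 6 lines: inyzv ouvs umlh cxmp zqi ebui
Hunk 4: at line 2 remove [umlh,cxmp,zqi] add [grt,jpgq] -> 5 lines: inyzv ouvs grt jpgq ebui
Hunk 5: at line 1 remove [ouvs,grt,jpgq] add [msfv,uyd,czx] -> 5 lines: inyzv msfv uyd czx ebui
Hunk 6: at line 1 remove [uyd] add [kzqy,lhebf,tqr] -> 7 lines: inyzv msfv kzqy lhebf tqr czx ebui
Hunk 7: at line 3 remove [tqr] add [bmjn] -> 7 lines: inyzv msfv kzqy lhebf bmjn czx ebui
Final line 5: bmjn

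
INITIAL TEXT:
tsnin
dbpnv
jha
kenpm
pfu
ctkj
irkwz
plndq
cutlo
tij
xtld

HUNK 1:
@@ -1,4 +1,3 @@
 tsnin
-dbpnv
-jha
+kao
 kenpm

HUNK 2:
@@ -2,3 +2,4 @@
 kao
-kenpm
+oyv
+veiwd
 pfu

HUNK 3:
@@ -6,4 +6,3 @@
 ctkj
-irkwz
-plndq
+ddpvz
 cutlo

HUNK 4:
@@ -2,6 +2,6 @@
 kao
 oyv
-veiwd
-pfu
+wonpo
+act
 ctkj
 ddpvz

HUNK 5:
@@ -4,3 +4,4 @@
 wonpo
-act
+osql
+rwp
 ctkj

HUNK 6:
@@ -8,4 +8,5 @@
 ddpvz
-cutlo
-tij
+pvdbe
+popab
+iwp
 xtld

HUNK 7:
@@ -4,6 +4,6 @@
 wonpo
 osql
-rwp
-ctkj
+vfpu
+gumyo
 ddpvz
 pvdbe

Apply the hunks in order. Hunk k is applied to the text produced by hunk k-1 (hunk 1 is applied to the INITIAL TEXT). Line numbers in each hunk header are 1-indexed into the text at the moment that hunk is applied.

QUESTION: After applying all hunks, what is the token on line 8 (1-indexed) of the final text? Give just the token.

Answer: ddpvz

Derivation:
Hunk 1: at line 1 remove [dbpnv,jha] add [kao] -> 10 lines: tsnin kao kenpm pfu ctkj irkwz plndq cutlo tij xtld
Hunk 2: at line 2 remove [kenpm] add [oyv,veiwd] -> 11 lines: tsnin kao oyv veiwd pfu ctkj irkwz plndq cutlo tij xtld
Hunk 3: at line 6 remove [irkwz,plndq] add [ddpvz] -> 10 lines: tsnin kao oyv veiwd pfu ctkj ddpvz cutlo tij xtld
Hunk 4: at line 2 remove [veiwd,pfu] add [wonpo,act] -> 10 lines: tsnin kao oyv wonpo act ctkj ddpvz cutlo tij xtld
Hunk 5: at line 4 remove [act] add [osql,rwp] -> 11 lines: tsnin kao oyv wonpo osql rwp ctkj ddpvz cutlo tij xtld
Hunk 6: at line 8 remove [cutlo,tij] add [pvdbe,popab,iwp] -> 12 lines: tsnin kao oyv wonpo osql rwp ctkj ddpvz pvdbe popab iwp xtld
Hunk 7: at line 4 remove [rwp,ctkj] add [vfpu,gumyo] -> 12 lines: tsnin kao oyv wonpo osql vfpu gumyo ddpvz pvdbe popab iwp xtld
Final line 8: ddpvz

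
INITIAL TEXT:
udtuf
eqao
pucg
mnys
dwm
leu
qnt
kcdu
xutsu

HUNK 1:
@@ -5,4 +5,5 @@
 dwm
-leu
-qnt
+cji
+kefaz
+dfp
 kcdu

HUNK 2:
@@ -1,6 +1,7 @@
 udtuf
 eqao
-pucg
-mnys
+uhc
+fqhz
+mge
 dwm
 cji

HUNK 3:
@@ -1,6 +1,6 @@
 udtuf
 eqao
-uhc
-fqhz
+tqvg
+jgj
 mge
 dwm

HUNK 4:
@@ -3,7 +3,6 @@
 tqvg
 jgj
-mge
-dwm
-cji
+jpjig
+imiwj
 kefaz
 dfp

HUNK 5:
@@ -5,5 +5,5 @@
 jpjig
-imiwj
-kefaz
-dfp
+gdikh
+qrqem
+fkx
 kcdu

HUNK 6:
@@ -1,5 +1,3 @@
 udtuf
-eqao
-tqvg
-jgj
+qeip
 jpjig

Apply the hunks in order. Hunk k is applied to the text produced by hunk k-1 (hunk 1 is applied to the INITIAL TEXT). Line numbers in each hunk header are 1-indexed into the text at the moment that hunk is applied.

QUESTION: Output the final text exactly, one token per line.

Answer: udtuf
qeip
jpjig
gdikh
qrqem
fkx
kcdu
xutsu

Derivation:
Hunk 1: at line 5 remove [leu,qnt] add [cji,kefaz,dfp] -> 10 lines: udtuf eqao pucg mnys dwm cji kefaz dfp kcdu xutsu
Hunk 2: at line 1 remove [pucg,mnys] add [uhc,fqhz,mge] -> 11 lines: udtuf eqao uhc fqhz mge dwm cji kefaz dfp kcdu xutsu
Hunk 3: at line 1 remove [uhc,fqhz] add [tqvg,jgj] -> 11 lines: udtuf eqao tqvg jgj mge dwm cji kefaz dfp kcdu xutsu
Hunk 4: at line 3 remove [mge,dwm,cji] add [jpjig,imiwj] -> 10 lines: udtuf eqao tqvg jgj jpjig imiwj kefaz dfp kcdu xutsu
Hunk 5: at line 5 remove [imiwj,kefaz,dfp] add [gdikh,qrqem,fkx] -> 10 lines: udtuf eqao tqvg jgj jpjig gdikh qrqem fkx kcdu xutsu
Hunk 6: at line 1 remove [eqao,tqvg,jgj] add [qeip] -> 8 lines: udtuf qeip jpjig gdikh qrqem fkx kcdu xutsu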